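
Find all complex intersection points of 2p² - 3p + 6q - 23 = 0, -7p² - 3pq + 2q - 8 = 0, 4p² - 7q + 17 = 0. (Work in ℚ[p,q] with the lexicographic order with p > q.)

Compute a lex Gröbner basis by Buchberger's algorithm.
f_1 = 2p² - 3p + 6q - 23, LT = p².
f_2 = -7p² - 3pq + 2q - 8, LT = p².
f_3 = 4p² - 7q + 17, LT = p².

S(f_1,f_2): lcm = p². S = -3/7pq - 3/2p + 23/7q - 177/14.
  reduce S modulo (f_1, f_2, f_3):
  remainder -3/7pq - 3/2p + 23/7q - 177/14 ≠ 0; add h_4 = -3/7pq - 3/2p + 23/7q - 177/14 to the basis.

S(f_1,f_3): lcm = p². S = -3/2p + 19/4q - 63/4.
  reduce S modulo (f_1, f_2, f_3, h_4):
  remainder -3/2p + 19/4q - 63/4 ≠ 0; add h_5 = -3/2p + 19/4q - 63/4 to the basis.

S(f_1,h_4): lcm = p²q. S = -7/2p² + 37/6pq - 59/2p + 3q² - 23/2q.
  reduce S modulo (f_1, f_2, f_3, h_4, h_5):
  remainder 3q² - 1189/9q + 1108/3 ≠ 0; add h_6 = 3q² - 1189/9q + 1108/3 to the basis.

S(f_3,h_4): lcm = p²q. S = -7/2p² + 23/3pq - 59/2p - 7/4q² + 17/4q.
  reduce S modulo (f_1, f_2, f_3, h_4, h_5, h_6):
  remainder -42887/216q + 42887/72 ≠ 0; add h_7 = -42887/216q + 42887/72 to the basis.

The other S-polynomials (S(f_2,f_3), S(f_2,h_4), S(f_1,h_5), S(f_2,h_5), S(f_3,h_5), S(h_4,h_5), S(f_1,h_6), S(f_2,h_6), S(f_3,h_6), S(h_4,h_6), S(h_5,h_6), S(f_1,h_7), S(f_2,h_7), S(f_3,h_7), S(h_4,h_7), S(h_5,h_7), S(h_6,h_7)) all reduce to 0 modulo the current basis, so we have a Gröbner basis.
Inter-reduce: drop elements whose leading term is divisible by another's, tail-reduce, and make monic.
Reduced Gröbner basis: {p + 1, q - 3}.

From the last basis element, q - 3 = 0, so q takes values in {3}. Each choice, substituted upward through the basis, yields the corresponding point(s) of the solution set.
  q = 3: the earlier basis element becomes p + 1 = 0, giving p = -1 — point (-1, 3).

{(-1, 3)}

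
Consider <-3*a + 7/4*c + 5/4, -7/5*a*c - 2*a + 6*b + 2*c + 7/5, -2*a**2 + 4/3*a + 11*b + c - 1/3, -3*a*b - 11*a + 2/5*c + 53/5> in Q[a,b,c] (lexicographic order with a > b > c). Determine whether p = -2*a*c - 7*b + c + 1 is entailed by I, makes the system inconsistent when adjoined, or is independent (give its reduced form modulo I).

First compute the reduced Gröbner basis of I by Buchberger's algorithm.
f_1 = -3*a + 7/4*c + 5/4, LT = a.
f_2 = -7/5*a*c - 2*a + 6*b + 2*c + 7/5, LT = a*c.
f_3 = -2*a**2 + 4/3*a + 11*b + c - 1/3, LT = a**2.
f_4 = -3*a*b - 11*a + 2/5*c + 53/5, LT = a*b.

S(f_1,f_2): lcm = a*c. S = -10/7*a + 30/7*b - 7/12*c**2 + 85/84*c + 1.
  leading term a: subtract (10/21)·f_1 from -10/7*a + 30/7*b - 7/12*c**2 + 85/84*c + 1 → 30/7*b - 7/12*c**2 + 5/28*c + 17/42
  leading term b: no divisor's leading term divides it; move 30/7*b to the remainder.
  leading term c**2: no divisor's leading term divides it; move -7/12*c**2 to the remainder.
  leading term c: no divisor's leading term divides it; move 5/28*c to the remainder.
  leading term 1: no divisor's leading term divides it; move 17/42 to the remainder.
  remainder 30/7*b - 7/12*c**2 + 5/28*c + 17/42 ≠ 0; add h_5 = 30/7*b - 7/12*c**2 + 5/28*c + 17/42 to the basis.

S(f_1,f_3): lcm = a**2. S = -7/12*a*c + 1/4*a + 11/2*b + 1/2*c - 1/6.
  leading term a*c: subtract (7/36*c)·f_1 from -7/12*a*c + 1/4*a + 11/2*b + 1/2*c - 1/6 → 1/4*a + 11/2*b - 49/144*c**2 + 37/144*c - 1/6
  leading term a: subtract (-1/12)·f_1 from 1/4*a + 11/2*b - 49/144*c**2 + 37/144*c - 1/6 → 11/2*b - 49/144*c**2 + 29/72*c - 1/16
  leading term b: subtract (77/60)·h_5 from 11/2*b - 49/144*c**2 + 29/72*c - 1/16 → 49/120*c**2 + 25/144*c - 419/720
  leading term c**2: no divisor's leading term divides it; move 49/120*c**2 to the remainder.
  leading term c: no divisor's leading term divides it; move 25/144*c to the remainder.
  leading term 1: no divisor's leading term divides it; move -419/720 to the remainder.
  remainder 49/120*c**2 + 25/144*c - 419/720 ≠ 0; add h_6 = 49/120*c**2 + 25/144*c - 419/720 to the basis.

S(f_1,f_4): lcm = a*b. S = -11/3*a - 7/12*b*c - 5/12*b + 2/15*c + 53/15.
  leading term a: subtract (11/9)·f_1 from -11/3*a - 7/12*b*c - 5/12*b + 2/15*c + 53/15 → -7/12*b*c - 5/12*b - 361/180*c + 361/180
  leading term b*c: subtract (-49/360*c)·h_5 from -7/12*b*c - 5/12*b - 361/180*c + 361/180 → -5/12*b - 343/4320*c**3 + 7/288*c**2 - 4213/2160*c + 361/180
  leading term b: subtract (-7/72)·h_5 from -5/12*b - 343/4320*c**3 + 7/288*c**2 - 4213/2160*c + 361/180 → -343/4320*c**3 - 7/216*c**2 - 8351/4320*c + 4417/2160
  leading term c**3: subtract (-7/36*c)·h_6 from -343/4320*c**3 - 7/216*c**2 - 8351/4320*c + 4417/2160 → 7/5184*c**2 - 53039/25920*c + 4417/2160
  leading term c**2: subtract (5/1512)·h_6 from 7/5184*c**2 - 53039/25920*c + 4417/2160 → -2228263/1088640*c + 2228263/1088640
  leading term c: no divisor's leading term divides it; move -2228263/1088640*c to the remainder.
  leading term 1: no divisor's leading term divides it; move 2228263/1088640 to the remainder.
  remainder -2228263/1088640*c + 2228263/1088640 ≠ 0; add h_7 = -2228263/1088640*c + 2228263/1088640 to the basis.

The other S-polynomials (S(f_2,f_3), S(f_2,f_4), S(f_3,f_4), S(f_1,h_5), S(f_2,h_5), S(f_3,h_5), S(f_4,h_5), S(f_1,h_6), S(f_2,h_6), S(f_3,h_6), S(f_4,h_6), S(h_5,h_6), S(f_1,h_7), S(f_2,h_7), S(f_3,h_7), S(f_4,h_7), S(h_5,h_7), S(h_6,h_7)) all reduce to 0 modulo the current basis, so we have a Gröbner basis.
Inter-reduce: drop elements whose leading term is divisible by another's, tail-reduce, and make monic.
Reduced Gröbner basis: {a - 1, b, c - 1}.
Label its elements g_1 = a - 1, g_2 = b, g_3 = c - 1.

Reduce p = -2*a*c - 7*b + c + 1 modulo G:
  leading term a*c: subtract (-2*c)·g_1 from -2*a*c - 7*b + c + 1 → -7*b - c + 1
  leading term b: subtract (-7)·g_2 from -7*b - c + 1 → -c + 1
  leading term c: subtract (-1)·g_3 from -c + 1 → 0
  normal form = 0.
Since the normal form is 0, p ∈ I.

-2*a*c - 7*b + c + 1 lies in I (it reduces to 0).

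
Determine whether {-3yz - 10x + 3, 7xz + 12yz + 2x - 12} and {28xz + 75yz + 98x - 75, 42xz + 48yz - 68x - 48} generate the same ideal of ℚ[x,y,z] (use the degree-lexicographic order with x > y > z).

Since reduced Gröbner bases are canonical representatives of ideals under a given ordering, it suffices to compute and compare them.
Buchberger on the first generating set:
f_1 = -3yz - 10x + 3, LT = yz.
f_2 = 7xz + 12yz + 2x - 12, LT = xz.

S(f_1,f_2): lcm = xyz. S = -12/7y²z + 10/3x² - 2/7xy - x + 12/7y.
  leading term y²z: subtract (4/7y)·f_1 from -12/7y²z + 10/3x² - 2/7xy - x + 12/7y → 10/3x² + 38/7xy - x
  leading term x²: no divisor's leading term divides it; move 10/3x² to the remainder.
  leading term xy: no divisor's leading term divides it; move 38/7xy to the remainder.
  leading term x: no divisor's leading term divides it; move -x to the remainder.
  remainder 10/3x² + 38/7xy - x ≠ 0; add g_3 = 10/3x² + 38/7xy - x to the basis.

The other S-polynomials (S(f_1,g_3), S(f_2,g_3)) all reduce to 0 modulo the current basis, so we have a Gröbner basis.
Inter-reduce: drop elements whose leading term is divisible by another's, tail-reduce, and make monic.
Reduced Gröbner basis: {x² + 57/35xy - 3/10x, xz - 38/7x, yz + 10/3x - 1}.

Buchberger on the second generating set:
h_1 = 28xz + 75yz + 98x - 75, LT = xz.
h_2 = 42xz + 48yz - 68x - 48, LT = xz.

S(h_1,h_2): lcm = xz. S = 43/28yz + 215/42x - 43/28.
  leading term yz: no divisor's leading term divides it; move 43/28yz to the remainder.
  leading term x: no divisor's leading term divides it; move 215/42x to the remainder.
  leading term 1: no divisor's leading term divides it; move -43/28 to the remainder.
  remainder 43/28yz + 215/42x - 43/28 ≠ 0; add k_3 = 43/28yz + 215/42x - 43/28 to the basis.

S(h_1,k_3): lcm = xyz. S = 75/28y²z - 10/3x² + 7/2xy + x - 75/28y.
  leading term y²z: subtract (75/43y)·k_3 from 75/28y²z - 10/3x² + 7/2xy + x - 75/28y → -10/3x² - 38/7xy + x
  leading term x²: no divisor's leading term divides it; move -10/3x² to the remainder.
  leading term xy: no divisor's leading term divides it; move -38/7xy to the remainder.
  leading term x: no divisor's leading term divides it; move x to the remainder.
  remainder -10/3x² - 38/7xy + x ≠ 0; add k_4 = -10/3x² - 38/7xy + x to the basis.

The other S-polynomials (S(h_2,k_3), S(h_1,k_4), S(h_2,k_4), S(k_3,k_4)) all reduce to 0 modulo the current basis, so we have a Gröbner basis.
Inter-reduce: drop elements whose leading term is divisible by another's, tail-reduce, and make monic.
Reduced Gröbner basis: {x² + 57/35xy - 3/10x, xz - 38/7x, yz + 10/3x - 1}.

These coincide, so the ideals are equal.

Yes, the ideals are equal.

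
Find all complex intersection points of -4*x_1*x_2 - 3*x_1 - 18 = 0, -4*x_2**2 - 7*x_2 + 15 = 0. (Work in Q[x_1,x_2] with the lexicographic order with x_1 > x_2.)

{(2, -3), (-9/4, 5/4)}

Compute a lex Gröbner basis by Buchberger's algorithm.
f_1 = -4*x_1*x_2 - 3*x_1 - 18, LT = x_1*x_2.
f_2 = -4*x_2**2 - 7*x_2 + 15, LT = x_2**2.

S(f_1,f_2): lcm = x_1*x_2**2. S = -x_1*x_2 + 15/4*x_1 + 9/2*x_2.
  reduce S modulo (f_1, f_2):
  remainder 9/2*x_1 + 9/2*x_2 + 9/2 ≠ 0; add h_3 = 9/2*x_1 + 9/2*x_2 + 9/2 to the basis.

The other S-polynomials (S(f_1,h_3), S(f_2,h_3)) all reduce to 0 modulo the current basis, so we have a Gröbner basis.
Inter-reduce: drop elements whose leading term is divisible by another's, tail-reduce, and make monic.
Reduced Gröbner basis: {x_1 + x_2 + 1, x_2**2 + 7/4*x_2 - 15/4}.

Elimination: the polynomial x_2**2 + 7/4*x_2 - 15/4 lies in the elimination ideal for x_2, so x_2 ∈ {-3, 5/4}. For each such x_2, the remaining basis elements (now univariate) give the rest of the solution.
  x_2 = -3: the earlier basis element becomes x_1 - 2 = 0, giving x_1 = 2 — point (2, -3).
  x_2 = 5/4: the earlier basis element becomes x_1 + 9/4 = 0, giving x_1 = -9/4 — point (-9/4, 5/4).
Zero-dimensionality of the ideal guarantees finitely many solutions over ℂ.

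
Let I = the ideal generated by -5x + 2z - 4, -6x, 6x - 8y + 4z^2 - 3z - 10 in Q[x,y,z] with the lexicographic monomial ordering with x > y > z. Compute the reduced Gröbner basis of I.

G = {x, y, z - 2}

f_1 = -5x + 2z - 4, LT = x.
f_2 = -6x, LT = x.
f_3 = 6x - 8y + 4z^2 - 3z - 10, LT = x.

S(f_1,f_2): lcm = x. S = -2/5z + 4/5.
  leading term z: no divisor's leading term divides it; move -2/5z to the remainder.
  leading term 1: no divisor's leading term divides it; move 4/5 to the remainder.
  remainder -2/5z + 4/5 ≠ 0; add g_4 = -2/5z + 4/5 to the basis.

S(f_1,f_3): lcm = x. S = 4/3y - 2/3z^2 + 1/10z + 37/15.
  leading term y: no divisor's leading term divides it; move 4/3y to the remainder.
  leading term z^2: subtract (5/3z)·g_4 from -2/3z^2 + 1/10z + 37/15 → -37/30z + 37/15
  leading term z: subtract (37/12)·g_4 from -37/30z + 37/15 → 0
  remainder 4/3y ≠ 0; add g_5 = 4/3y to the basis.

The other S-polynomials (S(f_2,f_3), S(f_1,g_4), S(f_2,g_4), S(f_3,g_4), S(f_1,g_5), S(f_2,g_5), S(f_3,g_5), S(g_4,g_5)) all reduce to 0 modulo the current basis, so we have a Gröbner basis.
Inter-reduce: drop elements whose leading term is divisible by another's, tail-reduce, and make monic.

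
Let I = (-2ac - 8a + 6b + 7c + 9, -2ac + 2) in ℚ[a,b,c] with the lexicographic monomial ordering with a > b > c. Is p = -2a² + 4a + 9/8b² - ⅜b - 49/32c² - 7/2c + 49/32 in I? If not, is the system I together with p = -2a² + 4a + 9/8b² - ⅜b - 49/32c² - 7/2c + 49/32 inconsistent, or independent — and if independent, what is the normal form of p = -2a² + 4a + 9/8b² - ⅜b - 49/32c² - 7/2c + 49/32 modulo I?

First compute the reduced Gröbner basis of I by Buchberger's algorithm.
f_1 = -2ac - 8a + 6b + 7c + 9, LT = ac.
f_2 = -2ac + 2, LT = ac.

S(f_1,f_2): lcm = ac. S = 4a - 3b - 7/2c - 7/2.
  leading term a: no divisor's leading term divides it; move 4a to the remainder.
  leading term b: no divisor's leading term divides it; move -3b to the remainder.
  leading term c: no divisor's leading term divides it; move -7/2c to the remainder.
  leading term 1: no divisor's leading term divides it; move -7/2 to the remainder.
  remainder 4a - 3b - 7/2c - 7/2 ≠ 0; add h_3 = 4a - 3b - 7/2c - 7/2 to the basis.

S(f_1,h_3): lcm = ac. S = 4a + ¾bc - 3b + ⅞c² - 21/8c - 9/2.
  leading term a: subtract (1)·h_3 from 4a + ¾bc - 3b + ⅞c² - 21/8c - 9/2 → ¾bc + ⅞c² + ⅞c - 1
  leading term bc: no divisor's leading term divides it; move ¾bc to the remainder.
  leading term c²: no divisor's leading term divides it; move ⅞c² to the remainder.
  leading term c: no divisor's leading term divides it; move ⅞c to the remainder.
  leading term 1: no divisor's leading term divides it; move -1 to the remainder.
  remainder ¾bc + ⅞c² + ⅞c - 1 ≠ 0; add h_4 = ¾bc + ⅞c² + ⅞c - 1 to the basis.

The other S-polynomials (S(f_2,h_3), S(f_1,h_4), S(f_2,h_4), S(h_3,h_4)) all reduce to 0 modulo the current basis, so we have a Gröbner basis.
Inter-reduce: drop elements whose leading term is divisible by another's, tail-reduce, and make monic.
Reduced Gröbner basis: {a - ¾b - ⅞c - ⅞, bc + 7/6c² + 7/6c - 4/3}.
Label its elements g_1 = a - ¾b - ⅞c - ⅞, g_2 = bc + 7/6c² + 7/6c - 4/3.

Reduce p = -2a² + 4a + 9/8b² - ⅜b - 49/32c² - 7/2c + 49/32 modulo G:
  leading term a²: subtract (-2a)·g_1 from -2a² + 4a + 9/8b² - ⅜b - 49/32c² - 7/2c + 49/32 → -3/2ab - 7/4ac + 9/4a + 9/8b² - ⅜b - 49/32c² - 7/2c + 49/32
  leading term ab: subtract (-3/2b)·g_1 from -3/2ab - 7/4ac + 9/4a + 9/8b² - ⅜b - 49/32c² - 7/2c + 49/32 → -7/4ac + 9/4a - 21/16bc - 27/16b - 49/32c² - 7/2c + 49/32
  leading term ac: subtract (-7/4c)·g_1 from -7/4ac + 9/4a - 21/16bc - 27/16b - 49/32c² - 7/2c + 49/32 → 9/4a - 21/8bc - 27/16b - 49/16c² - 161/32c + 49/32
  leading term a: subtract (9/4)·g_1 from 9/4a - 21/8bc - 27/16b - 49/16c² - 161/32c + 49/32 → -21/8bc - 49/16c² - 49/16c + 7/2
  leading term bc: subtract (-21/8)·g_2 from -21/8bc - 49/16c² - 49/16c + 7/2 → 0
  normal form = 0.
Since the normal form is 0, p ∈ I.

-2a² + 4a + 9/8b² - ⅜b - 49/32c² - 7/2c + 49/32 lies in I (it reduces to 0).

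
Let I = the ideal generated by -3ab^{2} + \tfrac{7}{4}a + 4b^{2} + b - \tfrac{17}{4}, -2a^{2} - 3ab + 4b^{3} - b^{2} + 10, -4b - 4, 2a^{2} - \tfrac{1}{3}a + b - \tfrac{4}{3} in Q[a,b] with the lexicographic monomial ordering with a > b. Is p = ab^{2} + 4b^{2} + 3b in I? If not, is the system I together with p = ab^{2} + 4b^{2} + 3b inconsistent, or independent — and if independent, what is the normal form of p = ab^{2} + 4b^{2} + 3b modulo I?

First compute the reduced Gröbner basis of I by Buchberger's algorithm.
f_1 = -3ab^{2} + \tfrac{7}{4}a + 4b^{2} + b - \tfrac{17}{4}, LT = ab^{2}.
f_2 = -2a^{2} - 3ab + 4b^{3} - b^{2} + 10, LT = a^{2}.
f_3 = -4b - 4, LT = b.
f_4 = 2a^{2} - \tfrac{1}{3}a + b - \tfrac{4}{3}, LT = a^{2}.

S(f_1,f_2): lcm = a^{2}b^{2}. S = -\tfrac{7}{12}a^{2} - \tfrac{3}{2}ab^{3} - \tfrac{4}{3}ab^{2} - \tfrac{1}{3}ab + \tfrac{17}{12}a + 2b^{5} - \tfrac{1}{2}b^{4} + 5b^{2}.
  reduce S modulo (f_1, f_2, f_3, f_4):
  remainder \tfrac{35}{36}a + \tfrac{35}{36} ≠ 0; add h_5 = \tfrac{35}{36}a + \tfrac{35}{36} to the basis.

The other S-polynomials (S(f_1,f_3), S(f_1,f_4), S(f_2,f_3), S(f_2,f_4), S(f_3,f_4), S(f_1,h_5), S(f_2,h_5), S(f_3,h_5), S(f_4,h_5)) all reduce to 0 modulo the current basis, so we have a Gröbner basis.
Inter-reduce: drop elements whose leading term is divisible by another's, tail-reduce, and make monic.
Reduced Gröbner basis: {a + 1, b + 1}.
Label its elements g_1 = a + 1, g_2 = b + 1.

Reduce p = ab^{2} + 4b^{2} + 3b modulo G:
  leading term ab^{2}: subtract (b^{2})·g_1 from ab^{2} + 4b^{2} + 3b → 3b^{2} + 3b
  leading term b^{2}: subtract (3b)·g_2 from 3b^{2} + 3b → 0
  normal form = 0.
Since the normal form is 0, p ∈ I.

Ideal membership is decidable via reduction modulo a Gröbner basis.

ab^{2} + 4b^{2} + 3b lies in I (it reduces to 0).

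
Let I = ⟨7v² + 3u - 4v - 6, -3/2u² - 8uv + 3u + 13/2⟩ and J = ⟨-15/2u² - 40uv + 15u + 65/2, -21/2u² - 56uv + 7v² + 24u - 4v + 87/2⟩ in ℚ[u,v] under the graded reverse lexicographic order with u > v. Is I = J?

Two ideals are equal iff their reduced Gröbner bases coincide (the reduced basis is unique for a fixed ordering).
Buchberger on the first generating set:
f_1 = 7v² + 3u - 4v - 6, LT = v².
f_2 = -3/2u² - 8uv + 3u + 13/2, LT = u².

The S-polynomials (S(f_1,f_2)) all reduce to 0 modulo the current basis, so we have a Gröbner basis.
Inter-reduce: drop elements whose leading term is divisible by another's, tail-reduce, and make monic.
Reduced Gröbner basis: {u² + 16/3uv - 2u - 13/3, v² + 3/7u - 4/7v - 6/7}.

Buchberger on the second generating set:
h_1 = -15/2u² - 40uv + 15u + 65/2, LT = u².
h_2 = -21/2u² - 56uv + 7v² + 24u - 4v + 87/2, LT = u².

S(h_1,h_2): lcm = u². S = ⅔v² + 2/7u - 8/21v - 4/21.
  leading term v²: no divisor's leading term divides it; move ⅔v² to the remainder.
  leading term u: no divisor's leading term divides it; move 2/7u to the remainder.
  leading term v: no divisor's leading term divides it; move -8/21v to the remainder.
  leading term 1: no divisor's leading term divides it; move -4/21 to the remainder.
  remainder ⅔v² + 2/7u - 8/21v - 4/21 ≠ 0; add k_3 = ⅔v² + 2/7u - 8/21v - 4/21 to the basis.

The other S-polynomials (S(h_1,k_3), S(h_2,k_3)) all reduce to 0 modulo the current basis, so we have a Gröbner basis.
Inter-reduce: drop elements whose leading term is divisible by another's, tail-reduce, and make monic.
Reduced Gröbner basis: {u² + 16/3uv - 2u - 13/3, v² + 3/7u - 4/7v - 2/7}.

These differ, so the ideals are not equal.

No, the ideals differ.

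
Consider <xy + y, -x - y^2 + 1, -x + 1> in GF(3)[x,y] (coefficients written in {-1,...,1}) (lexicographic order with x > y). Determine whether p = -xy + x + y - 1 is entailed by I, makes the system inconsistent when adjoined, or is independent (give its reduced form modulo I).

First compute the reduced Gröbner basis of I by Buchberger's algorithm.
f_1 = xy + y, LT = xy.
f_2 = -x - y^2 + 1, LT = x.
f_3 = -x + 1, LT = x.

S(f_1,f_2): lcm = xy. S = -y^3 - y.
  reduce S modulo (f_1, f_2, f_3):
  remainder -y^3 - y ≠ 0; add h_4 = -y^3 - y to the basis.

S(f_1,f_3): lcm = xy. S = -y.
  reduce S modulo (f_1, f_2, f_3, h_4):
  remainder -y ≠ 0; add h_5 = -y to the basis.

The other S-polynomials (S(f_2,f_3), S(f_1,h_4), S(f_2,h_4), S(f_3,h_4), S(f_1,h_5), S(f_2,h_5), S(f_3,h_5), S(h_4,h_5)) all reduce to 0 modulo the current basis, so we have a Gröbner basis.
Inter-reduce: drop elements whose leading term is divisible by another's, tail-reduce, and make monic.
Reduced Gröbner basis: {x - 1, y}.
Label its elements g_1 = x - 1, g_2 = y.

Reduce p = -xy + x + y - 1 modulo G:
  leading term xy: subtract (-y)·g_1 from -xy + x + y - 1 → x - 1
  leading term x: subtract (1)·g_1 from x - 1 → 0
  normal form = 0.
Since the normal form is 0, p ∈ I.

Ideal membership is decidable via reduction modulo a Gröbner basis.

-xy + x + y - 1 lies in I (it reduces to 0).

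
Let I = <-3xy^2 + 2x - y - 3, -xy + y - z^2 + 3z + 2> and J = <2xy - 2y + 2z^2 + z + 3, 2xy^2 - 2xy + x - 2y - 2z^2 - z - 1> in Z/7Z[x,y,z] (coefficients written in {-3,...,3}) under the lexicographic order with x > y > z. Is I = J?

Two ideals are equal iff their reduced Gröbner bases coincide (the reduced basis is unique for a fixed ordering).
Buchberger on the first generating set:
f_1 = -3xy^2 + 2x - y - 3, LT = xy^2.
f_2 = -xy + y - z^2 + 3z + 2, LT = xy.

S(f_1,f_2): lcm = xy^2. S = -3x + y^2 - yz^2 + 3yz + 1.
  leading term x: no divisor's leading term divides it; move -3x to the remainder.
  leading term y^2: no divisor's leading term divides it; move y^2 to the remainder.
  leading term yz^2: no divisor's leading term divides it; move -yz^2 to the remainder.
  leading term yz: no divisor's leading term divides it; move 3yz to the remainder.
  leading term 1: no divisor's leading term divides it; move 1 to the remainder.
  remainder -3x + y^2 - yz^2 + 3yz + 1 ≠ 0; add g_3 = -3x + y^2 - yz^2 + 3yz + 1 to the basis.

S(f_1,g_3): lcm = xy^2. S = -3x - 2y^4 + 2y^3z^2 + y^3z - 2y^2 - 2y + 1.
  leading term x: subtract (1)·g_3 from -3x - 2y^4 + 2y^3z^2 + y^3z - 2y^2 - 2y + 1 → -2y^4 + 2y^3z^2 + y^3z - 3y^2 + yz^2 - 3yz - 2y
  leading term y^4: no divisor's leading term divides it; move -2y^4 to the remainder.
  leading term y^3z^2: no divisor's leading term divides it; move 2y^3z^2 to the remainder.
  leading term y^3z: no divisor's leading term divides it; move y^3z to the remainder.
  leading term y^2: no divisor's leading term divides it; move -3y^2 to the remainder.
  leading term yz^2: no divisor's leading term divides it; move yz^2 to the remainder.
  leading term yz: no divisor's leading term divides it; move -3yz to the remainder.
  leading term y: no divisor's leading term divides it; move -2y to the remainder.
  remainder -2y^4 + 2y^3z^2 + y^3z - 3y^2 + yz^2 - 3yz - 2y ≠ 0; add g_4 = -2y^4 + 2y^3z^2 + y^3z - 3y^2 + yz^2 - 3yz - 2y to the basis.

S(f_2,g_3): lcm = xy. S = -2y^3 + 2y^2z^2 + y^2z - 3y + z^2 - 3z - 2.
  leading term y^3: no divisor's leading term divides it; move -2y^3 to the remainder.
  leading term y^2z^2: no divisor's leading term divides it; move 2y^2z^2 to the remainder.
  leading term y^2z: no divisor's leading term divides it; move y^2z to the remainder.
  leading term y: no divisor's leading term divides it; move -3y to the remainder.
  leading term z^2: no divisor's leading term divides it; move z^2 to the remainder.
  leading term z: no divisor's leading term divides it; move -3z to the remainder.
  leading term 1: no divisor's leading term divides it; move -2 to the remainder.
  remainder -2y^3 + 2y^2z^2 + y^2z - 3y + z^2 - 3z - 2 ≠ 0; add g_5 = -2y^3 + 2y^2z^2 + y^2z - 3y + z^2 - 3z - 2 to the basis.

The other S-polynomials (S(f_1,g_4), S(f_2,g_4), S(g_3,g_4), S(f_1,g_5), S(f_2,g_5), S(g_3,g_5), S(g_4,g_5)) all reduce to 0 modulo the current basis, so we have a Gröbner basis.
Inter-reduce: drop elements whose leading term is divisible by another's, tail-reduce, and make monic.
Reduced Gröbner basis: {x + 2y^2 - 2yz^2 - yz + 2, y^3 - y^2z^2 + 3y^2z - 2y + 3z^2 - 2z + 1}.

Buchberger on the second generating set:
h_1 = 2xy - 2y + 2z^2 + z + 3, LT = xy.
h_2 = 2xy^2 - 2xy + x - 2y - 2z^2 - z - 1, LT = xy^2.

S(h_1,h_2): lcm = xy^2. S = xy + 3x - y^2 + yz^2 - 3yz - y + z^2 - 3z - 3.
  leading term xy: subtract (-3)·h_1 from xy + 3x - y^2 + yz^2 - 3yz - y + z^2 - 3z - 3 → 3x - y^2 + yz^2 - 3yz - 1
  leading term x: no divisor's leading term divides it; move 3x to the remainder.
  leading term y^2: no divisor's leading term divides it; move -y^2 to the remainder.
  leading term yz^2: no divisor's leading term divides it; move yz^2 to the remainder.
  leading term yz: no divisor's leading term divides it; move -3yz to the remainder.
  leading term 1: no divisor's leading term divides it; move -1 to the remainder.
  remainder 3x - y^2 + yz^2 - 3yz - 1 ≠ 0; add k_3 = 3x - y^2 + yz^2 - 3yz - 1 to the basis.

S(h_1,k_3): lcm = xy. S = -2y^3 + 2y^2z^2 + y^2z - 3y + z^2 - 3z - 2.
  leading term y^3: no divisor's leading term divides it; move -2y^3 to the remainder.
  leading term y^2z^2: no divisor's leading term divides it; move 2y^2z^2 to the remainder.
  leading term y^2z: no divisor's leading term divides it; move y^2z to the remainder.
  leading term y: no divisor's leading term divides it; move -3y to the remainder.
  leading term z^2: no divisor's leading term divides it; move z^2 to the remainder.
  leading term z: no divisor's leading term divides it; move -3z to the remainder.
  leading term 1: no divisor's leading term divides it; move -2 to the remainder.
  remainder -2y^3 + 2y^2z^2 + y^2z - 3y + z^2 - 3z - 2 ≠ 0; add k_4 = -2y^3 + 2y^2z^2 + y^2z - 3y + z^2 - 3z - 2 to the basis.

The other S-polynomials (S(h_2,k_3), S(h_1,k_4), S(h_2,k_4), S(k_3,k_4)) all reduce to 0 modulo the current basis, so we have a Gröbner basis.
Inter-reduce: drop elements whose leading term is divisible by another's, tail-reduce, and make monic.
Reduced Gröbner basis: {x + 2y^2 - 2yz^2 - yz + 2, y^3 - y^2z^2 + 3y^2z - 2y + 3z^2 - 2z + 1}.

Same reduced basis, so the two generating sets span the same ideal.
The same test decides containment: I ⊆ J iff every generator of I reduces to 0 modulo a Gröbner basis of J.

Yes, the ideals are equal.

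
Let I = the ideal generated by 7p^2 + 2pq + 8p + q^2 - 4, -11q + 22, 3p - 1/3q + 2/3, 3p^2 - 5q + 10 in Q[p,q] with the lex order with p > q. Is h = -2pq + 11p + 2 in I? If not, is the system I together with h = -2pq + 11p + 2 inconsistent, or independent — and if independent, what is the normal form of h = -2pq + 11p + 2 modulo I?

Adjoining -2pq + 11p + 2 makes the ideal the whole ring: the system is inconsistent.

First compute the reduced Gröbner basis of I by Buchberger's algorithm.
f_1 = 7p^2 + 2pq + 8p + q^2 - 4, LT = p^2.
f_2 = -11q + 22, LT = q.
f_3 = 3p - 1/3q + 2/3, LT = p.
f_4 = 3p^2 - 5q + 10, LT = p^2.

The S-polynomials (S(f_1,f_2), S(f_1,f_3), S(f_1,f_4), S(f_2,f_3), S(f_2,f_4), S(f_3,f_4)) all reduce to 0 modulo the current basis, so we have a Gröbner basis.
Inter-reduce: drop elements whose leading term is divisible by another's, tail-reduce, and make monic.
Reduced Gröbner basis: {p, q - 2}.
Label its elements g_1 = p, g_2 = q - 2.

Reduce h = -2pq + 11p + 2 modulo G:
  leading term pq: subtract (-2q)·g_1 from -2pq + 11p + 2 → 11p + 2
  leading term p: subtract (11)·g_1 from 11p + 2 → 2
  leading term 1: no divisor's leading term divides it; move 2 to the remainder.
  normal form = 2.
The normal form is nonzero, so h ∉ I. Since h minus its normal form lies in I, I + (h) = I + (r) where r = 2; decide whether this ideal is the whole ring.
Here r = 2 is a nonzero constant, hence a unit: 1 ∈ I + (h), the Gröbner basis of I + (h) is {1}, and the enlarged system has no common solution — adjoining h is inconsistent.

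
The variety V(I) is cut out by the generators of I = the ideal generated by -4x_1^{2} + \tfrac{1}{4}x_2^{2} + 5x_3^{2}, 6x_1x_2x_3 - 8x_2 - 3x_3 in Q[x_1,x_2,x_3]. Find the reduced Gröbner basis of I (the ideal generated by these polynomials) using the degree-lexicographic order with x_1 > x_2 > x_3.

G = {x_2^{3}x_3 + 20x_2x_3^{3} - \tfrac{64}{3}x_1x_2 - 8x_1x_3, x_1x_2x_3 - \tfrac{4}{3}x_2 - \tfrac{1}{2}x_3, x_1^{2} - \tfrac{1}{16}x_2^{2} - \tfrac{5}{4}x_3^{2}}

f_1 = -4x_1^{2} + \tfrac{1}{4}x_2^{2} + 5x_3^{2}, LT = x_1^{2}.
f_2 = 6x_1x_2x_3 - 8x_2 - 3x_3, LT = x_1x_2x_3.

S(f_1,f_2): lcm = x_1^{2}x_2x_3. S = -\tfrac{1}{16}x_2^{3}x_3 - \tfrac{5}{4}x_2x_3^{3} + \tfrac{4}{3}x_1x_2 + \tfrac{1}{2}x_1x_3.
  reduce S modulo (f_1, f_2):
  remainder -\tfrac{1}{16}x_2^{3}x_3 - \tfrac{5}{4}x_2x_3^{3} + \tfrac{4}{3}x_1x_2 + \tfrac{1}{2}x_1x_3 ≠ 0; add g_3 = -\tfrac{1}{16}x_2^{3}x_3 - \tfrac{5}{4}x_2x_3^{3} + \tfrac{4}{3}x_1x_2 + \tfrac{1}{2}x_1x_3 to the basis.

The other S-polynomials (S(f_1,g_3), S(f_2,g_3)) all reduce to 0 modulo the current basis, so we have a Gröbner basis.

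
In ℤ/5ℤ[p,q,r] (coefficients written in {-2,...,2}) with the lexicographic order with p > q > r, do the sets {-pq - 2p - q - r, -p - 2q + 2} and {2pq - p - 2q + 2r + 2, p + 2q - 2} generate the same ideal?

No, the ideals differ.

Two ideals are equal iff their reduced Gröbner bases coincide (the reduced basis is unique for a fixed ordering).
Buchberger on the first generating set:
f_1 = -pq - 2p - q - r, LT = pq.
f_2 = -p - 2q + 2, LT = p.

S(f_1,f_2): lcm = pq. S = 2p - 2q² - 2q + r.
  reduce S modulo (f_1, f_2):
  remainder -2q² - q + r - 1 ≠ 0; add g_3 = -2q² - q + r - 1 to the basis.

The other S-polynomials (S(f_1,g_3), S(f_2,g_3)) all reduce to 0 modulo the current basis, so we have a Gröbner basis.
Inter-reduce: drop elements whose leading term is divisible by another's, tail-reduce, and make monic.
Reduced Gröbner basis: {p + 2q - 2, q² - 2q + 2r - 2}.

Buchberger on the second generating set:
h_1 = 2pq - p - 2q + 2r + 2, LT = pq.
h_2 = p + 2q - 2, LT = p.

S(h_1,h_2): lcm = pq. S = 2p - 2q² + q + r + 1.
  reduce S modulo (h_1, h_2):
  remainder -2q² + 2q + r ≠ 0; add k_3 = -2q² + 2q + r to the basis.

The other S-polynomials (S(h_1,k_3), S(h_2,k_3)) all reduce to 0 modulo the current basis, so we have a Gröbner basis.
Inter-reduce: drop elements whose leading term is divisible by another's, tail-reduce, and make monic.
Reduced Gröbner basis: {p + 2q - 2, q² - q + 2r}.

The bases are distinct; the ideals are different.
The same test decides containment: I ⊆ J iff every generator of I reduces to 0 modulo a Gröbner basis of J.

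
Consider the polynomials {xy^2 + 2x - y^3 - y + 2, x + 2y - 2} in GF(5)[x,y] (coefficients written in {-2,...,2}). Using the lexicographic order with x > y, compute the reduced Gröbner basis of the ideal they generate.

This is the nonlinear analogue of row-reducing a linear system.

f_1 = xy^2 + 2x - y^3 - y + 2, LT = xy^2.
f_2 = x + 2y - 2, LT = x.

S(f_1,f_2): lcm = xy^2. S = 2x + 2y^3 + 2y^2 - y + 2.
  leading term x: subtract (2)·f_2 from 2x + 2y^3 + 2y^2 - y + 2 → 2y^3 + 2y^2 + 1
  leading term y^3: no divisor's leading term divides it; move 2y^3 to the remainder.
  leading term y^2: no divisor's leading term divides it; move 2y^2 to the remainder.
  leading term 1: no divisor's leading term divides it; move 1 to the remainder.
  remainder 2y^3 + 2y^2 + 1 ≠ 0; add g_3 = 2y^3 + 2y^2 + 1 to the basis.

The other S-polynomials (S(f_1,g_3), S(f_2,g_3)) all reduce to 0 modulo the current basis, so we have a Gröbner basis.
Inter-reduce: drop elements whose leading term is divisible by another's, tail-reduce, and make monic.

G = {x + 2y - 2, y^3 + y^2 - 2}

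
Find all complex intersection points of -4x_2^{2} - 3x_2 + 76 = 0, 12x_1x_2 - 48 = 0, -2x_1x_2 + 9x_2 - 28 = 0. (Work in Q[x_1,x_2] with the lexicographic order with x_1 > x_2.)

{(1, 4)}

Compute a lex Gröbner basis by Buchberger's algorithm.
f_1 = -4x_2^{2} - 3x_2 + 76, LT = x_2^{2}.
f_2 = 12x_1x_2 - 48, LT = x_1x_2.
f_3 = -2x_1x_2 + 9x_2 - 28, LT = x_1x_2.

S(f_1,f_2): lcm = x_1x_2^{2}. S = \tfrac{3}{4}x_1x_2 - 19x_1 + 4x_2.
  reduce S modulo (f_1, f_2, f_3):
  remainder -19x_1 + 4x_2 + 3 ≠ 0; add h_4 = -19x_1 + 4x_2 + 3 to the basis.

S(f_1,f_3): lcm = x_1x_2^{2}. S = \tfrac{3}{4}x_1x_2 - 19x_1 + \tfrac{9}{2}x_2^{2} - 14x_2.
  reduce S modulo (f_1, f_2, f_3, h_4):
  remainder -\tfrac{171}{8}x_2 + \tfrac{171}{2} ≠ 0; add h_5 = -\tfrac{171}{8}x_2 + \tfrac{171}{2} to the basis.

The other S-polynomials (S(f_2,f_3), S(f_1,h_4), S(f_2,h_4), S(f_3,h_4), S(f_1,h_5), S(f_2,h_5), S(f_3,h_5), S(h_4,h_5)) all reduce to 0 modulo the current basis, so we have a Gröbner basis.
Inter-reduce: drop elements whose leading term is divisible by another's, tail-reduce, and make monic.
Reduced Gröbner basis: {x_1 - 1, x_2 - 4}.

Elimination: the polynomial x_2 - 4 lies in the elimination ideal for x_2, so x_2 ∈ {4}. For each such x_2, the remaining basis elements (now univariate) give the rest of the solution.
  x_2 = 4: the earlier basis element becomes x_1 - 1 = 0, giving x_1 = 1 — point (1, 4).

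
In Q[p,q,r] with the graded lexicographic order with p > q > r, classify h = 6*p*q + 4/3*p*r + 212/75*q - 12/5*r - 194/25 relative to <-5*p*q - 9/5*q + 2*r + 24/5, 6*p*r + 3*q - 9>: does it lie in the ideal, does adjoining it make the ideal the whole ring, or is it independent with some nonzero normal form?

First compute the reduced Gröbner basis of I by Buchberger's algorithm.
f_1 = -5*p*q - 9/5*q + 2*r + 24/5, LT = p*q.
f_2 = 6*p*r + 3*q - 9, LT = p*r.

S(f_1,f_2): lcm = p*q*r. S = -1/2*q**2 + 9/25*q*r - 2/5*r**2 + 3/2*q - 24/25*r.
  leading term q**2: no divisor's leading term divides it; move -1/2*q**2 to the remainder.
  leading term q*r: no divisor's leading term divides it; move 9/25*q*r to the remainder.
  leading term r**2: no divisor's leading term divides it; move -2/5*r**2 to the remainder.
  leading term q: no divisor's leading term divides it; move 3/2*q to the remainder.
  leading term r: no divisor's leading term divides it; move -24/25*r to the remainder.
  remainder -1/2*q**2 + 9/25*q*r - 2/5*r**2 + 3/2*q - 24/25*r ≠ 0; add k_3 = -1/2*q**2 + 9/25*q*r - 2/5*r**2 + 3/2*q - 24/25*r to the basis.

S(f_1,k_3): lcm = p*q**2. S = 18/25*p*q*r - 4/5*p*r**2 + 3*p*q - 48/25*p*r + 9/25*q**2 - 2/5*q*r - 24/25*q.
  leading term p*q*r: subtract (-18/125*r)·f_1 from 18/25*p*q*r - 4/5*p*r**2 + 3*p*q - 48/25*p*r + 9/25*q**2 - 2/5*q*r - 24/25*q → -4/5*p*r**2 + 3*p*q - 48/25*p*r + 9/25*q**2 - 412/625*q*r + 36/125*r**2 - 24/25*q + 432/625*r
  leading term p*r**2: subtract (-2/15*r)·f_2 from -4/5*p*r**2 + 3*p*q - 48/25*p*r + 9/25*q**2 - 412/625*q*r + 36/125*r**2 - 24/25*q + 432/625*r → 3*p*q - 48/25*p*r + 9/25*q**2 - 162/625*q*r + 36/125*r**2 - 24/25*q - 318/625*r
  leading term p*q: subtract (-3/5)·f_1 from 3*p*q - 48/25*p*r + 9/25*q**2 - 162/625*q*r + 36/125*r**2 - 24/25*q - 318/625*r → -48/25*p*r + 9/25*q**2 - 162/625*q*r + 36/125*r**2 - 51/25*q + 432/625*r + 72/25
  leading term p*r: subtract (-8/25)·f_2 from -48/25*p*r + 9/25*q**2 - 162/625*q*r + 36/125*r**2 - 51/25*q + 432/625*r + 72/25 → 9/25*q**2 - 162/625*q*r + 36/125*r**2 - 27/25*q + 432/625*r
  leading term q**2: subtract (-18/25)·k_3 from 9/25*q**2 - 162/625*q*r + 36/125*r**2 - 27/25*q + 432/625*r → 0
  remainder 0.

S(f_2,k_3): leading monomials are coprime, so the S-polynomial reduces to 0 (Buchberger's first criterion).
Every S-polynomial of the final basis reduces to 0, so we have a Gröbner basis.
Inter-reduce: drop elements whose leading term is divisible by another's, tail-reduce, and make monic.
Reduced Gröbner basis: {p*q + 9/25*q - 2/5*r - 24/25, p*r + 1/2*q - 3/2, q**2 - 18/25*q*r + 4/5*r**2 - 3*q + 48/25*r}.
Label its elements g_1 = p*q + 9/25*q - 2/5*r - 24/25, g_2 = p*r + 1/2*q - 3/2, g_3 = q**2 - 18/25*q*r + 4/5*r**2 - 3*q + 48/25*r.

Reduce h = 6*p*q + 4/3*p*r + 212/75*q - 12/5*r - 194/25 modulo G:
  leading term p*q: subtract (6)·g_1 from 6*p*q + 4/3*p*r + 212/75*q - 12/5*r - 194/25 → 4/3*p*r + 2/3*q - 2
  leading term p*r: subtract (4/3)·g_2 from 4/3*p*r + 2/3*q - 2 → 0
  normal form = 0.
Since the normal form is 0, h ∈ I.

6*p*q + 4/3*p*r + 212/75*q - 12/5*r - 194/25 lies in I (it reduces to 0).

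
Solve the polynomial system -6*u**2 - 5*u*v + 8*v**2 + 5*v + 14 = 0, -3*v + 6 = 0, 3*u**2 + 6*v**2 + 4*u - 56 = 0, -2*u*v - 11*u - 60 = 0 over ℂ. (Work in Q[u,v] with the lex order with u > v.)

Compute a lex Gröbner basis by Buchberger's algorithm.
f_1 = -6*u**2 - 5*u*v + 8*v**2 + 5*v + 14, LT = u**2.
f_2 = -3*v + 6, LT = v.
f_3 = 3*u**2 + 4*u + 6*v**2 - 56, LT = u**2.
f_4 = -2*u*v - 11*u - 60, LT = u*v.

S(f_1,f_3): lcm = u**2. S = 5/6*u*v - 4/3*u - 10/3*v**2 - 5/6*v + 49/3.
  leading term u*v: subtract (-5/18*u)·f_2 from 5/6*u*v - 4/3*u - 10/3*v**2 - 5/6*v + 49/3 → 1/3*u - 10/3*v**2 - 5/6*v + 49/3
  leading term u: no divisor's leading term divides it; move 1/3*u to the remainder.
  leading term v**2: subtract (10/9*v)·f_2 from -10/3*v**2 - 5/6*v + 49/3 → -15/2*v + 49/3
  leading term v: subtract (5/2)·f_2 from -15/2*v + 49/3 → 4/3
  leading term 1: no divisor's leading term divides it; move 4/3 to the remainder.
  remainder 1/3*u + 4/3 ≠ 0; add h_5 = 1/3*u + 4/3 to the basis.

The other S-polynomials (S(f_1,f_2), S(f_1,f_4), S(f_2,f_3), S(f_2,f_4), S(f_3,f_4), S(f_1,h_5), S(f_2,h_5), S(f_3,h_5), S(f_4,h_5)) all reduce to 0 modulo the current basis, so we have a Gröbner basis.
Inter-reduce: drop elements whose leading term is divisible by another's, tail-reduce, and make monic.
Reduced Gröbner basis: {u + 4, v - 2}.

A lex Gröbner basis eliminates variables successively. Here v - 2 depends only on v, with roots {2}; lifting each root through the earlier basis elements recovers the full solutions.
  v = 2: the earlier basis element becomes u + 4 = 0, giving u = -4 — point (-4, 2).
Each listed point satisfies every original equation (direct substitution).

{(-4, 2)}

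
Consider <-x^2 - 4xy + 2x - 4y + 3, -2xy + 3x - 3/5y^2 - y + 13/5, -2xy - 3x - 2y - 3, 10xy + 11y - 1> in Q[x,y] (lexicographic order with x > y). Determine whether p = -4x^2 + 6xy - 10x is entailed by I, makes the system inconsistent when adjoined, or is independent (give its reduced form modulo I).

-4x^2 + 6xy - 10x lies in I (it reduces to 0).

First compute the reduced Gröbner basis of I by Buchberger's algorithm.
f_1 = -x^2 - 4xy + 2x - 4y + 3, LT = x^2.
f_2 = -2xy + 3x - 3/5y^2 - y + 13/5, LT = xy.
f_3 = -2xy - 3x - 2y - 3, LT = xy.
f_4 = 10xy + 11y - 1, LT = xy.

S(f_1,f_2): lcm = x^2y. S = 3/2x^2 + 37/10xy^2 - 5/2xy + 13/10x + 4y^2 - 3y.
  leading term x^2: subtract (-3/2)·f_1 from 3/2x^2 + 37/10xy^2 - 5/2xy + 13/10x + 4y^2 - 3y → 37/10xy^2 - 17/2xy + 43/10x + 4y^2 - 9y + 9/2
  leading term xy^2: subtract (-37/20y)·f_2 from 37/10xy^2 - 17/2xy + 43/10x + 4y^2 - 9y + 9/2 → -59/20xy + 43/10x - 111/100y^3 + 43/20y^2 - 419/100y + 9/2
  leading term xy: subtract (59/40)·f_2 from -59/20xy + 43/10x - 111/100y^3 + 43/20y^2 - 419/100y + 9/2 → -1/8x - 111/100y^3 + 607/200y^2 - 543/200y + 133/200
  leading term x: no divisor's leading term divides it; move -1/8x to the remainder.
  leading term y^3: no divisor's leading term divides it; move -111/100y^3 to the remainder.
  leading term y^2: no divisor's leading term divides it; move 607/200y^2 to the remainder.
  leading term y: no divisor's leading term divides it; move -543/200y to the remainder.
  leading term 1: no divisor's leading term divides it; move 133/200 to the remainder.
  remainder -1/8x - 111/100y^3 + 607/200y^2 - 543/200y + 133/200 ≠ 0; add h_5 = -1/8x - 111/100y^3 + 607/200y^2 - 543/200y + 133/200 to the basis.

S(f_1,f_3): lcm = x^2y. S = -3/2x^2 + 4xy^2 - 3xy - 3/2x + 4y^2 - 3y.
  leading term x^2: subtract (3/2)·f_1 from -3/2x^2 + 4xy^2 - 3xy - 3/2x + 4y^2 - 3y → 4xy^2 + 3xy - 9/2x + 4y^2 + 3y - 9/2
  leading term xy^2: subtract (-2y)·f_2 from 4xy^2 + 3xy - 9/2x + 4y^2 + 3y - 9/2 → 9xy - 9/2x - 6/5y^3 + 2y^2 + 41/5y - 9/2
  leading term xy: subtract (-9/2)·f_2 from 9xy - 9/2x - 6/5y^3 + 2y^2 + 41/5y - 9/2 → 9x - 6/5y^3 - 7/10y^2 + 37/10y + 36/5
  leading term x: subtract (-72)·h_5 from 9x - 6/5y^3 - 7/10y^2 + 37/10y + 36/5 → -2028/25y^3 + 10891/50y^2 - 9589/50y + 1377/25
  leading term y^3: no divisor's leading term divides it; move -2028/25y^3 to the remainder.
  leading term y^2: no divisor's leading term divides it; move 10891/50y^2 to the remainder.
  leading term y: no divisor's leading term divides it; move -9589/50y to the remainder.
  leading term 1: no divisor's leading term divides it; move 1377/25 to the remainder.
  remainder -2028/25y^3 + 10891/50y^2 - 9589/50y + 1377/25 ≠ 0; add h_6 = -2028/25y^3 + 10891/50y^2 - 9589/50y + 1377/25 to the basis.

S(f_1,f_4): lcm = x^2y. S = 4xy^2 - 31/10xy + 1/10x + 4y^2 - 3y.
  leading term xy^2: subtract (-2y)·f_2 from 4xy^2 - 31/10xy + 1/10x + 4y^2 - 3y → 29/10xy + 1/10x - 6/5y^3 + 2y^2 + 11/5y
  leading term xy: subtract (-29/20)·f_2 from 29/10xy + 1/10x - 6/5y^3 + 2y^2 + 11/5y → 89/20x - 6/5y^3 + 113/100y^2 + 3/4y + 377/100
  leading term x: subtract (-178/5)·h_5 from 89/20x - 6/5y^3 + 113/100y^2 + 3/4y + 377/100 → -10179/250y^3 + 13647/125y^2 - 11988/125y + 6861/250
  leading term y^3: subtract (261/520)·h_6 from -10179/250y^3 + 13647/125y^2 - 11988/125y + 6861/250 → -159/1040y^2 + 369/1040y - 21/104
  leading term y^2: no divisor's leading term divides it; move -159/1040y^2 to the remainder.
  leading term y: no divisor's leading term divides it; move 369/1040y to the remainder.
  leading term 1: no divisor's leading term divides it; move -21/104 to the remainder.
  remainder -159/1040y^2 + 369/1040y - 21/104 ≠ 0; add h_7 = -159/1040y^2 + 369/1040y - 21/104 to the basis.

S(f_2,f_3): lcm = xy. S = -3x + 3/10y^2 - 1/2y - 14/5.
  leading term x: subtract (24)·h_5 from -3x + 3/10y^2 - 1/2y - 14/5 → 666/25y^3 - 3627/50y^2 + 3233/50y - 469/25
  leading term y^3: subtract (-111/338)·h_6 from 666/25y^3 - 3627/50y^2 + 3233/50y - 469/25 → -681/676y^2 + 1135/676y - 227/338
  leading term y^2: subtract (4540/689)·h_7 from -681/676y^2 + 1135/676y - 227/338 → -454/689y + 454/689
  leading term y: no divisor's leading term divides it; move -454/689y to the remainder.
  leading term 1: no divisor's leading term divides it; move 454/689 to the remainder.
  remainder -454/689y + 454/689 ≠ 0; add h_8 = -454/689y + 454/689 to the basis.

The other S-polynomials (S(f_2,f_4), S(f_3,f_4), S(f_1,h_5), S(f_2,h_5), S(f_3,h_5), S(f_4,h_5), S(f_1,h_6), S(f_2,h_6), S(f_3,h_6), S(f_4,h_6), S(h_5,h_6), S(f_1,h_7), S(f_2,h_7), S(f_3,h_7), S(f_4,h_7), S(h_5,h_7), S(h_6,h_7), S(f_1,h_8), S(f_2,h_8), S(f_3,h_8), S(f_4,h_8), S(h_5,h_8), S(h_6,h_8), S(h_7,h_8)) all reduce to 0 modulo the current basis, so we have a Gröbner basis.
Inter-reduce: drop elements whose leading term is divisible by another's, tail-reduce, and make monic.
Reduced Gröbner basis: {x + 1, y - 1}.
Label its elements g_1 = x + 1, g_2 = y - 1.

Reduce p = -4x^2 + 6xy - 10x modulo G:
  leading term x^2: subtract (-4x)·g_1 from -4x^2 + 6xy - 10x → 6xy - 6x
  leading term xy: subtract (6y)·g_1 from 6xy - 6x → -6x - 6y
  leading term x: subtract (-6)·g_1 from -6x - 6y → -6y + 6
  leading term y: subtract (-6)·g_2 from -6y + 6 → 0
  normal form = 0.
Since the normal form is 0, p ∈ I.

Ideal membership is decidable via reduction modulo a Gröbner basis.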